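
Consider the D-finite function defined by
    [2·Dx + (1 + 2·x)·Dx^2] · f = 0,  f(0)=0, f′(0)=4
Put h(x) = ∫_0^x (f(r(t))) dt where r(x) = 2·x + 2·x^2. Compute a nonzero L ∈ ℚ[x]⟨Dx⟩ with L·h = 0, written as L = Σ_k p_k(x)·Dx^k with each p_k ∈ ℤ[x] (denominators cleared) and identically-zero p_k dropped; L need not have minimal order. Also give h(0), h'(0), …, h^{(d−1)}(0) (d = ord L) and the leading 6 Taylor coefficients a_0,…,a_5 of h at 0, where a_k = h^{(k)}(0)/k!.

f: a_k = 0, 4, -4, 16/3, -8, 64/5, …
h₀=f(r): pull back L_f along r ⇒ L₀.
∫: right-multiply L₀ by Dx.
L = 2·Dx^2 + (1 + 2·x)·Dx^3  (order 3).
h: a_k = 0, 0, 4, -8/3, 8/3, -16/5, …
ICs: h(0) = 0, h′(0) = 0, h′′(0) = 8.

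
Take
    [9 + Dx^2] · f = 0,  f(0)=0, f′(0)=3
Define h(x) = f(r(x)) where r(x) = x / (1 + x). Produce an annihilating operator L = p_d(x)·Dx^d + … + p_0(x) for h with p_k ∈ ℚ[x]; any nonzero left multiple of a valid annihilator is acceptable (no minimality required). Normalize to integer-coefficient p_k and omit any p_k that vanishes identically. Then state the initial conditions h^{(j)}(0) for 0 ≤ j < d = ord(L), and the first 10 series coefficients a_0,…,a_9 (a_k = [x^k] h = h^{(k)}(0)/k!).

L = 9 + (2 + 6·x + 6·x^2 + 2·x^3)·Dx + (1 + 4·x + 6·x^2 + 4·x^3 + x^4)·Dx^2  (order 2).
h: a_k = 0, 3, -3, -3/2, 21/2, -879/40, 255/8, -19353/560, 1893/80, 29811/4480, …
ICs: h(0) = 0, h′(0) = 3.

f: a_k = 0, 3, 0, -9/2, 0, 81/40, 0, -243/560, 0, 243/4480, …
h₀=f(r): pull back L_f along r ⇒ L₀.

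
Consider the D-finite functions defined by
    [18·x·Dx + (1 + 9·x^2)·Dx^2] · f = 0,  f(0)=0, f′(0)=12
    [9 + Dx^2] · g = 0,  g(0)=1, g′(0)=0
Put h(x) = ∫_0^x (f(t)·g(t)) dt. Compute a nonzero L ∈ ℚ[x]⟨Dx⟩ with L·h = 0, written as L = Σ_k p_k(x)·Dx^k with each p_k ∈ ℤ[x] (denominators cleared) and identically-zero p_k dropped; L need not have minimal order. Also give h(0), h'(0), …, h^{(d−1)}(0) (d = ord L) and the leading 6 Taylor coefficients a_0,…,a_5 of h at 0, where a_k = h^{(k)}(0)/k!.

L = (810 + 18954·x^2 + 72171·x^4 + 236196·x^6 + 531441·x^8)·Dx + (972·x + 14580·x^3 + 78732·x^5 + 236196·x^7)·Dx^2 + (108 + 2592·x^2 + 13122·x^4 + 52488·x^6 + 118098·x^8)·Dx^3 + (108·x + 1620·x^3 + 8748·x^5 + 26244·x^7)·Dx^4 + (2 + 54·x^2 + 567·x^4 + 2916·x^6 + 6561·x^8)·Dx^5  (order 5).
h: a_k = 0, 0, 6, 0, -45/2, 0, …
ICs: h(0) = 0, h′(0) = 0, h′′(0) = 12, h′′′(0) = 0, h′′′′(0) = -540.

f: a_k = 0, 12, 0, -36, 0, 972/5, …
g: a_k = 1, 0, -9/2, 0, 27/8, 0, …
h₀=f·g: eliminate ⇒ L₀, order ≤ 2·2.
h=∫h₀ ⇒ L = L₀·Dx.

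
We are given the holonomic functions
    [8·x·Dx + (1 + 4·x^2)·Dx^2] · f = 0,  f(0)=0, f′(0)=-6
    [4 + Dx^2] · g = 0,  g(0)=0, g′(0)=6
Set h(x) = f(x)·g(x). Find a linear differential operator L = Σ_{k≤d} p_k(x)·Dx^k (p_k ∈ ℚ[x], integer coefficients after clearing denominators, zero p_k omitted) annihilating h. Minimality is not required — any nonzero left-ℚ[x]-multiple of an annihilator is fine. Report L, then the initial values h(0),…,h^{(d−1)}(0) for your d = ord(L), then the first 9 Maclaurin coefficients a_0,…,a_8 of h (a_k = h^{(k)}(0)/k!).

L = (80 + 832·x^2 + 1408·x^4 + 2048·x^6 + 2048·x^8) + (96·x + 640·x^3 + 1536·x^5 + 2048·x^7)·Dx + (24 + 256·x^2 + 576·x^4 + 1024·x^6 + 1024·x^8)·Dx^2 + (24·x + 160·x^3 + 384·x^5 + 512·x^7)·Dx^3 + (1 + 12·x^2 + 56·x^4 + 128·x^6 + 128·x^8)·Dx^4  (order 4).
h: a_k = 0, 0, -36, 0, 72, 0, -152, 0, 2064/5, …
ICs: h(0) = 0, h′(0) = 0, h′′(0) = -72, h′′′(0) = 0.

f: a_k = 0, -6, 0, 8, 0, -96/5, 0, 384/7, 0, …
g: a_k = 0, 6, 0, -4, 0, 4/5, 0, -8/105, 0, …
Sym-product of L_f,L_g gives L₀ (≤ ord 4).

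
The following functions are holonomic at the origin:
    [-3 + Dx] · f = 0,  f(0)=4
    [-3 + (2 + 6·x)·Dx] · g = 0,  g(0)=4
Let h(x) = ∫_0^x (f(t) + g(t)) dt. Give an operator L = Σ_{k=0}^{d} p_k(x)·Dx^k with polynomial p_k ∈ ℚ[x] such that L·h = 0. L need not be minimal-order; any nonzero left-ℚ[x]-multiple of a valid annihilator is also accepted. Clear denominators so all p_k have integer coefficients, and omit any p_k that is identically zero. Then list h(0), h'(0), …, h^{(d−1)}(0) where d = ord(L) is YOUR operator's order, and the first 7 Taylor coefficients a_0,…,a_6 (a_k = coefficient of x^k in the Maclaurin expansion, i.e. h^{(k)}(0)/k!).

L = (27 + 54·x)·Dx + (-15 - 72·x - 108·x^2)·Dx^2 + (2 + 18·x + 36·x^2)·Dx^3  (order 3).
h: a_k = 0, 8, 9, 9/2, 99/16, 27/160, 3699/640, …
ICs: h(0) = 0, h′(0) = 8, h′′(0) = 18.

f: a_k = 4, 12, 18, 18, 27/2, 81/10, 81/20, …
g: a_k = 4, 6, -9/2, 27/4, -405/32, 1701/64, -15309/256, …
Sum ⇒ L₀ = lclm(L_f,L_g) in ℚ(x)⟨Dx⟩.
∫: right-multiply L₀ by Dx.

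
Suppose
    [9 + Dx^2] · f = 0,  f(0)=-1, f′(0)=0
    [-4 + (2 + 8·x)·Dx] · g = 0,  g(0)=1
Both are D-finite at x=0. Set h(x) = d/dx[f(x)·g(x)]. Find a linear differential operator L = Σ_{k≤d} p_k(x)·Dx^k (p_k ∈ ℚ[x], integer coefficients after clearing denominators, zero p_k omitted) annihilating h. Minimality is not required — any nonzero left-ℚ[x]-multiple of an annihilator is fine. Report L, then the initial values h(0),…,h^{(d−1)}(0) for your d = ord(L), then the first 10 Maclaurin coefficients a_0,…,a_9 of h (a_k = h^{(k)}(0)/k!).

L = (131 + 1392·x + 4512·x^2 + 6912·x^3 + 6912·x^4) + (4 - 80·x - 576·x^2 - 768·x^3)·Dx + (7 + 80·x + 352·x^2 + 768·x^3 + 768·x^4)·Dx^2  (order 2).
h: a_k = -2, 13, 15, -19/2, -335/4, 11223/40, -41853/40, 2291799/560, -35537553/2240, 39274987/640, …
ICs: h(0) = -2, h′(0) = 13.

f: a_k = -1, 0, 9/2, 0, -27/8, 0, 81/80, 0, -729/4480, 0, …
g: a_k = 1, 2, -2, 4, -10, 28, -84, 264, -858, 2860, …
f·g: L₀ = L_f ⊗_s L_g, ord ≤ 2·1.
Derive L from L₀ (diff closure).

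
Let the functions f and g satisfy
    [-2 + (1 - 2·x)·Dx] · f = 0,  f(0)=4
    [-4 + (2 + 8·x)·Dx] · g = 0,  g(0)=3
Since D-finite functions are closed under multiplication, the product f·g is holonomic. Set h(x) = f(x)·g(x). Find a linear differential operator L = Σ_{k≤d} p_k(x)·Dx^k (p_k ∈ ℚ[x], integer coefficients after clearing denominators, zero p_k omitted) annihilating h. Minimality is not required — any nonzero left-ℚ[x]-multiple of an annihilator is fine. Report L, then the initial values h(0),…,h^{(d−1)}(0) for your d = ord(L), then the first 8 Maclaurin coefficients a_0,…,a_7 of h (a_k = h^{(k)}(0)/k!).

L = (4 + 4·x) + (-1 - 2·x + 8·x^2)·Dx  (order 1).
h: a_k = 12, 48, 72, 192, 264, 864, 720, 4608, …
ICs: h(0) = 12.

f: a_k = 4, 8, 16, 32, 64, 128, 256, 512, …
g: a_k = 3, 6, -6, 12, -30, 84, -252, 792, …
f·g: L₀ = L_f ⊗_s L_g, ord ≤ 1·1.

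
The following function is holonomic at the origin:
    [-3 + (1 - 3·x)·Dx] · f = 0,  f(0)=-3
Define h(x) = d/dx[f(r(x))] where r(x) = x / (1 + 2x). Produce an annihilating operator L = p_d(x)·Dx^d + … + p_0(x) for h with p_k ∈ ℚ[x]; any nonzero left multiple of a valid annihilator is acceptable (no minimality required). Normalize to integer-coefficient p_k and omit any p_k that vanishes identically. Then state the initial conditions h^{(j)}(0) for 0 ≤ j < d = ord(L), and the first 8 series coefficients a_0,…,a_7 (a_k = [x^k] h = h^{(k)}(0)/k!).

f: a_k = -3, -9, -27, -81, -243, -729, -2187, -6561, …
h₀=f(r): pull back L_f along r ⇒ L₀.
Derive L from L₀ (diff closure).
L = 4 + (-2 + 2·x)·Dx  (order 1).
h: a_k = -9, -18, -27, -36, -45, -54, -63, -72, …
ICs: h(0) = -9.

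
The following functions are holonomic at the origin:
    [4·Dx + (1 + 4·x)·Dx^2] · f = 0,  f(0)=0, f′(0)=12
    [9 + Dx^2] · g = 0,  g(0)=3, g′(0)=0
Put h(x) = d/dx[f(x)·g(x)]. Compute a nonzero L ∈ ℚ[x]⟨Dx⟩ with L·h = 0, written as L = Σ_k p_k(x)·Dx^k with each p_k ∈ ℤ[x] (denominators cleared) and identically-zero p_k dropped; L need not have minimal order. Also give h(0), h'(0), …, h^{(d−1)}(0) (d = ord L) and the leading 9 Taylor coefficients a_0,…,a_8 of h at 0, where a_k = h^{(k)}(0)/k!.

L = (-153603 - 635688·x - 3184272·x^2 - 4292352·x^3 + 12503808·x^4 + 40310784·x^5 + 26873856·x^6) + (-47736 - 304992·x - 311040·x^2 + 2073600·x^3 + 7464960·x^4 + 5971968·x^5)·Dx + (-19110 - 88272·x - 352800·x^2 + 41472·x^3 + 3773952·x^4 + 8957952·x^5 + 5971968·x^6)·Dx^2 + (-5304 - 33888·x - 34560·x^2 + 230400·x^3 + 829440·x^4 + 663552·x^5)·Dx^3 + (-227 - 1960·x + 112·x^2 + 57600·x^3 + 264960·x^4 + 497664·x^5 + 331776·x^6)·Dx^4  (order 4).
h: a_k = 36, -144, 90, -1008, 11007/2, -22770, 1873521/20, -1918044/5, 1747701801/1120, …
ICs: h(0) = 36, h′(0) = -144, h′′(0) = 180, h′′′(0) = -6048.

f: a_k = 0, 12, -24, 64, -192, 3072/5, -2048, 49152/7, -24576, …
g: a_k = 3, 0, -27/2, 0, 81/8, 0, -243/80, 0, 2187/4480, …
Product ⇒ symmetric product L₀, ord ≤ 4.
h=h₀': d/dx-closure on L₀ ⇒ L.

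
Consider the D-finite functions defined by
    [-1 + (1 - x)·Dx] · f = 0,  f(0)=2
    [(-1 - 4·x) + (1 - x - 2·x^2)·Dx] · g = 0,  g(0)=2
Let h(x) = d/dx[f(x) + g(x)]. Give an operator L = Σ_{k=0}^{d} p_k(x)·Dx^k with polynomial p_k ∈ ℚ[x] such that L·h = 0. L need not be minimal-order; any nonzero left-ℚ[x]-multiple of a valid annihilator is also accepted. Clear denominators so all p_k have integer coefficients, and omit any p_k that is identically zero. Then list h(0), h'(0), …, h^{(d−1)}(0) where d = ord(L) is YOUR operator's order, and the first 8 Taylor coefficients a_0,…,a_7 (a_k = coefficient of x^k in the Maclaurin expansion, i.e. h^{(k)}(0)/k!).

L = (-6 - 48·x - 96·x^3 + 24·x^4) + (6 + 18·x - 12·x^2 + 24·x^3 - 90·x^4 + 24·x^5)·Dx + (-1 + 2·x - 5·x^2 + 12·x^3 + 2·x^4 - 14·x^5 + 4·x^6)·Dx^2  (order 2).
h: a_k = 4, 16, 36, 96, 220, 528, 1204, 2752, …
ICs: h(0) = 4, h′(0) = 16.

f: a_k = 2, 2, 2, 2, 2, 2, 2, 2, …
g: a_k = 2, 2, 6, 10, 22, 42, 86, 170, …
L₀ := lclm(L_f,L_g); ord L₀ ≤ 1+1.
Derive L from L₀ (diff closure).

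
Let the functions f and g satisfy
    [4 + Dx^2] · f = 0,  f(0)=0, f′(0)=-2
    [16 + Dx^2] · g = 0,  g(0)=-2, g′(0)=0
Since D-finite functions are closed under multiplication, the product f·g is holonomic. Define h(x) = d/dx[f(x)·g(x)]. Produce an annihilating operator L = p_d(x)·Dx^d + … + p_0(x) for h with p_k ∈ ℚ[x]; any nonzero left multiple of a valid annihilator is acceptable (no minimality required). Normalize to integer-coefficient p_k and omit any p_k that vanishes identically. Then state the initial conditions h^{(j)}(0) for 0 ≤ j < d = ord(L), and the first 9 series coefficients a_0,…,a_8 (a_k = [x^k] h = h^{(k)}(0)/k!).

L = 144 + 40·Dx^2 + Dx^4  (order 4).
h: a_k = 4, 0, -104, 0, 968/3, 0, -17488/45, 0, 78728/315, …
ICs: h(0) = 4, h′(0) = 0, h′′(0) = -208, h′′′(0) = 0.

f: a_k = 0, -2, 0, 4/3, 0, -4/15, 0, 8/315, 0, …
g: a_k = -2, 0, 16, 0, -64/3, 0, 512/45, 0, -1024/315, …
Sym-product of L_f,L_g gives L₀ (≤ ord 4).
Derive L from L₀ (diff closure).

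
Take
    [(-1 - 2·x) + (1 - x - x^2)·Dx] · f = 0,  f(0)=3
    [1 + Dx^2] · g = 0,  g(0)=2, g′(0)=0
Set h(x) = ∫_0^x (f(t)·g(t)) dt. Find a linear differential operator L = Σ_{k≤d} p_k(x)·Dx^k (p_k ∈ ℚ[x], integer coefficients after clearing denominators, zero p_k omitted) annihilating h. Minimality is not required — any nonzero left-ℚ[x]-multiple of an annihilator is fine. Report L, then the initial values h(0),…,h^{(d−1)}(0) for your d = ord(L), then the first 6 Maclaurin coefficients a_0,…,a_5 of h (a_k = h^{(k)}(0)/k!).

f: a_k = 3, 3, 6, 9, 15, 24, …
g: a_k = 2, 0, -1, 0, 1/12, 0, …
Product ⇒ symmetric product L₀, ord ≤ 2.
h=∫h₀ ⇒ L = L₀·Dx.
L = (1 + x + x^2)·Dx + (2 + 4·x)·Dx^2 + (-1 + x + x^2)·Dx^3  (order 3).
h: a_k = 0, 6, 3, 3, 15/4, 97/20, …
ICs: h(0) = 0, h′(0) = 6, h′′(0) = 6.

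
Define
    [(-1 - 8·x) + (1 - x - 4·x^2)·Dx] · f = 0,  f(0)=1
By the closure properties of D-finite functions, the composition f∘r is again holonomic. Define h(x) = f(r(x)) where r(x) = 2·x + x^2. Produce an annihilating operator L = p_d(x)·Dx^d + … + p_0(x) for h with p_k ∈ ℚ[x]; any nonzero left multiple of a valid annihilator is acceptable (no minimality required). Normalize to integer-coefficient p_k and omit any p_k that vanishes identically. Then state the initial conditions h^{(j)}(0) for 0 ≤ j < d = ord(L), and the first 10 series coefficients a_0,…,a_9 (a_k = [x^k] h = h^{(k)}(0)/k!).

f: a_k = 1, 1, 5, 9, 29, 65, 181, 441, 1165, 2929, …
f∘r: x↦r, Dx↦Dx/r' in L_f ⇒ L₀.
L = (2 + 34·x + 48·x^2 + 16·x^3) + (-1 + 2·x + 17·x^2 + 16·x^3 + 4·x^4)·Dx  (order 1).
h: a_k = 1, 2, 21, 92, 577, 3062, 17489, 96632, 541877, 3018570, …
ICs: h(0) = 1.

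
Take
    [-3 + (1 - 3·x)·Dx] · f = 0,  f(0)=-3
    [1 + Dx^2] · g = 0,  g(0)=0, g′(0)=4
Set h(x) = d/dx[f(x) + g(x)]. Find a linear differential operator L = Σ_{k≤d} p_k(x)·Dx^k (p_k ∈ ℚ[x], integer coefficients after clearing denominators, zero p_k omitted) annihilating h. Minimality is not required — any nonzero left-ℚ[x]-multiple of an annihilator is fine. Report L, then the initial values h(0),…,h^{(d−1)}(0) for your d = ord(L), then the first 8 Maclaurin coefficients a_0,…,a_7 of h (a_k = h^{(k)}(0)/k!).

f: a_k = -3, -9, -27, -81, -243, -729, -2187, -6561, …
g: a_k = 0, 4, 0, -2/3, 0, 1/30, 0, -1/1260, …
f+g: L₀ = lclm(L_f,L_g), ord ≤ 1+2.
h₀' ⇒ L via d/dx closure of L₀.
L = (654 - 36·x + 54·x^2) + (-55 + 171·x - 27·x^2 + 27·x^3)·Dx + (654 - 36·x + 54·x^2)·Dx^2 + (-55 + 171·x - 27·x^2 + 27·x^3)·Dx^3  (order 3).
h: a_k = -5, -54, -245, -972, -21869/6, -13122, -8266861/180, -157464, …
ICs: h(0) = -5, h′(0) = -54, h′′(0) = -490.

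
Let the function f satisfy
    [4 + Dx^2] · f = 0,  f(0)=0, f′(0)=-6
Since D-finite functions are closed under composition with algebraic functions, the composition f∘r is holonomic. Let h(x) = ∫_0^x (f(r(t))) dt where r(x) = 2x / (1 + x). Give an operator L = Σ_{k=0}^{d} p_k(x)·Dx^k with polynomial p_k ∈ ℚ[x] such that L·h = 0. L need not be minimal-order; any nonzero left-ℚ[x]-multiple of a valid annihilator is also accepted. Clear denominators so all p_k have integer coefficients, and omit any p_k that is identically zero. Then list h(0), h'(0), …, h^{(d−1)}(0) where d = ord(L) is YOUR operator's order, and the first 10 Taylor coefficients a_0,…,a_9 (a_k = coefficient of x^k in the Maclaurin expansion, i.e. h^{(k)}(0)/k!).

f: a_k = 0, -6, 0, 4, 0, -4/5, 0, 8/105, 0, -4/945, …
f∘r: x↦r, Dx↦Dx/r' in L_f ⇒ L₀.
∫: right-multiply L₀ by Dx.
L = 16·Dx + (2 + 6·x + 6·x^2 + 2·x^3)·Dx^2 + (1 + 4·x + 6·x^2 + 4·x^3 + x^4)·Dx^3  (order 3).
h: a_k = 0, 0, -6, 4, 5, -84/5, 386/15, -180/7, 2461/210, 2516/135, …
ICs: h(0) = 0, h′(0) = 0, h′′(0) = -12.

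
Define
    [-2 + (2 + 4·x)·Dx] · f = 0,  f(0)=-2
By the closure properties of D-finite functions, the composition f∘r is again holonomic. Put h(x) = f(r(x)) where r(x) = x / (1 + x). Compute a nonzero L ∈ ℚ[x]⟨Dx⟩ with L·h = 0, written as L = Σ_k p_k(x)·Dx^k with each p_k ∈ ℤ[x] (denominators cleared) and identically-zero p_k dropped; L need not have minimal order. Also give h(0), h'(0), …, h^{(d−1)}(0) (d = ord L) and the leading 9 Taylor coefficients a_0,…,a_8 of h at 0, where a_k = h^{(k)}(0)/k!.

L = -1 + (1 + 4·x + 3·x^2)·Dx  (order 1).
h: a_k = -2, -2, 3, -5, 37/4, -75/4, 327/8, -753/8, 14445/64, …
ICs: h(0) = -2.

f: a_k = -2, -2, 1, -1, 5/4, -7/4, 21/8, -33/8, 429/64, …
f∘r: x↦r, Dx↦Dx/r' in L_f ⇒ L₀.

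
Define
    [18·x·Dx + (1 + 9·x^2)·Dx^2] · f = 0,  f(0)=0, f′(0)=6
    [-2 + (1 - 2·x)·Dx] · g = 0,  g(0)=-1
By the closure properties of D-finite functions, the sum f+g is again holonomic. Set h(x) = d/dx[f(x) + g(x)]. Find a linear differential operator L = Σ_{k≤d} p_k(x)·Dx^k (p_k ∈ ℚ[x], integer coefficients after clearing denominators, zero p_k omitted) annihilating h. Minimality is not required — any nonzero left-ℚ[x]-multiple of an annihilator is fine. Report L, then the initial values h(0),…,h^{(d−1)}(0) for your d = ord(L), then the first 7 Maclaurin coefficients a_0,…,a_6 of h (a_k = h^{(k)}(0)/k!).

f: a_k = 0, 6, 0, -18, 0, 486/5, 0, …
g: a_k = -1, -2, -4, -8, -16, -32, -64, …
f+g: L₀ = lclm(L_f,L_g), ord ≤ 2+1.
h₀' ⇒ L via d/dx closure of L₀.
L = (36 - 288·x - 972·x^2) + (-21 + 36·x - 9·x^2 - 972·x^3)·Dx + (2 + 5·x + 45·x^3 - 162·x^4)·Dx^2  (order 2).
h: a_k = 4, -8, -78, -64, 326, -384, -5270, …
ICs: h(0) = 4, h′(0) = -8.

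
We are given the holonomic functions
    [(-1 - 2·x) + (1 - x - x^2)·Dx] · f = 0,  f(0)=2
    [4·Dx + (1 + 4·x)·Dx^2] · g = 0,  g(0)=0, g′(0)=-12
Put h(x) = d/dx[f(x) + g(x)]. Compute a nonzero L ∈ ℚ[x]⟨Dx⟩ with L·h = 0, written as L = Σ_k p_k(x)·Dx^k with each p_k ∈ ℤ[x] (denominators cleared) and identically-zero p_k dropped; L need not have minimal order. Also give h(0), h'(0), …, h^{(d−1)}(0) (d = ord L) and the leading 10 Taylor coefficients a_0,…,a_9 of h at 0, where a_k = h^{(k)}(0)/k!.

L = (100 + 272·x + 392·x^2 + 144·x^3 + 96·x^4) + (-7 + 96·x + 434·x^2 + 540·x^3 + 304·x^4 + 160·x^5)·Dx + (-4 - 25·x - 28·x^2 + 46·x^3 + 73·x^4 + 76·x^5 + 32·x^6)·Dx^2  (order 2).
h: a_k = -10, 56, -174, 808, -2992, 12444, -48858, 197152, -785442, 3147508, …
ICs: h(0) = -10, h′(0) = 56.

f: a_k = 2, 2, 4, 6, 10, 16, 26, 42, 68, 110, …
g: a_k = 0, -12, 24, -64, 192, -3072/5, 2048, -49152/7, 24576, -262144/3, …
Weyl lclm of L_f,L_g ⇒ L₀ (ord ≤ 3).
h=h₀': d/dx-closure on L₀ ⇒ L.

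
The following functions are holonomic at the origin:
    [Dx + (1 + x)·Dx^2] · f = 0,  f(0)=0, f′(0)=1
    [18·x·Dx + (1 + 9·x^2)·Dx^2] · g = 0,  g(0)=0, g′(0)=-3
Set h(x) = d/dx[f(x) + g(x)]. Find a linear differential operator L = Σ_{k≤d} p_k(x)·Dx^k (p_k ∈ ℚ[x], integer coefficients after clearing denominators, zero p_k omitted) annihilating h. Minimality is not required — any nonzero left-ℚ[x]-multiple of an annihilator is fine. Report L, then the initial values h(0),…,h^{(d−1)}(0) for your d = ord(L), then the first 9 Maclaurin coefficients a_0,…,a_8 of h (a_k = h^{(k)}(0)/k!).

L = (-18 - 54·x + 486·x^2 + 162·x^3) + (-20 - 36·x + 432·x^2 + 972·x^3 + 324·x^4)·Dx + (-1 + 17·x + 18·x^2 + 162·x^3 + 243·x^4 + 81·x^5)·Dx^2  (order 2).
h: a_k = -2, -1, 28, -1, -242, -1, 2188, -1, -19682, …
ICs: h(0) = -2, h′(0) = -1.

f: a_k = 0, 1, -1/2, 1/3, -1/4, 1/5, -1/6, 1/7, -1/8, …
g: a_k = 0, -3, 0, 9, 0, -243/5, 0, 2187/7, 0, …
Sum ⇒ L₀ = lclm(L_f,L_g) in ℚ(x)⟨Dx⟩.
Derive L from L₀ (diff closure).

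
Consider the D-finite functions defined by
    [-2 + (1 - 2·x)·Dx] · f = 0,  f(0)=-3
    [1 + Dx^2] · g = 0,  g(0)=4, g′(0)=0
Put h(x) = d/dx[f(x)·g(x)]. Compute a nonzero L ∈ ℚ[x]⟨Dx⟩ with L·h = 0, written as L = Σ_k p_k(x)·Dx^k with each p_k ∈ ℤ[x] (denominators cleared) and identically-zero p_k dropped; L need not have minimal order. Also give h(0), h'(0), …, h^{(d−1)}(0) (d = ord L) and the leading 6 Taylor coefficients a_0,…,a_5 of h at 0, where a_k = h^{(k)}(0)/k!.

L = (-7 - 4·x + 4·x^2) + (-4 + 8·x)·Dx + (1 - 4·x + 4·x^2)·Dx^2  (order 2).
h: a_k = -24, -84, -252, -674, -1685, -40439/10, …
ICs: h(0) = -24, h′(0) = -84.

f: a_k = -3, -6, -12, -24, -48, -96, …
g: a_k = 4, 0, -2, 0, 1/6, 0, …
h₀=f·g: eliminate ⇒ L₀, order ≤ 1·2.
h₀' ⇒ L via d/dx closure of L₀.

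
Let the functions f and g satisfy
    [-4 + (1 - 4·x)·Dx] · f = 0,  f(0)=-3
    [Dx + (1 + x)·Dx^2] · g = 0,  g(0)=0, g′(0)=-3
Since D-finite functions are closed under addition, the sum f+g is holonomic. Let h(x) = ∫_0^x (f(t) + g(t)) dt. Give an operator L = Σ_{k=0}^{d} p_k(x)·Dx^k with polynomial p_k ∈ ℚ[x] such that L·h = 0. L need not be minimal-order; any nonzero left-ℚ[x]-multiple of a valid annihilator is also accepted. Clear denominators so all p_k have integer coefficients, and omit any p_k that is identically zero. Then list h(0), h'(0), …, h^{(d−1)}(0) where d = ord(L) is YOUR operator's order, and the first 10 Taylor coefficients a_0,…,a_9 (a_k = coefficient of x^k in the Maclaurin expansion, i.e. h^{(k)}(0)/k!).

f: a_k = -3, -12, -48, -192, -768, -3072, -12288, -49152, -196608, -786432, …
g: a_k = 0, -3, 3/2, -1, 3/4, -3/5, 1/2, -3/7, 3/8, -1/3, …
L₀ := lclm(L_f,L_g); ord L₀ ≤ 1+2.
Integrate: L := L₀·Dx.
L = (112 + 32·x)·Dx^2 + (94 + 208·x + 64·x^2)·Dx^3 + (-9 + 23·x + 48·x^2 + 16·x^3)·Dx^4  (order 4).
h: a_k = 0, -3, -15/2, -31/2, -193/4, -3069/20, -5121/10, -24575/14, -344067/56, -524287/24, …
ICs: h(0) = 0, h′(0) = -3, h′′(0) = -15, h′′′(0) = -93.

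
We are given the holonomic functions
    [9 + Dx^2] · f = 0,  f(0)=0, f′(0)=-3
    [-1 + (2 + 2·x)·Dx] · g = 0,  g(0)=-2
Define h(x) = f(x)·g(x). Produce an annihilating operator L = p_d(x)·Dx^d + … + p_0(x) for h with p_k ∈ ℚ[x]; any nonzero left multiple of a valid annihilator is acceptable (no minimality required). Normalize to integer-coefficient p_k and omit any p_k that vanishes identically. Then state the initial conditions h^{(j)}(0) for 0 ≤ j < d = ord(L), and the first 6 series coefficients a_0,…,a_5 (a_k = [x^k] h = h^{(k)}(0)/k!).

L = (39 + 72·x + 36·x^2) + (-4 - 4·x)·Dx + (4 + 8·x + 4·x^2)·Dx^2  (order 2).
h: a_k = 0, 6, 3, -39/4, -33/8, 1581/320, …
ICs: h(0) = 0, h′(0) = 6.

f: a_k = 0, -3, 0, 9/2, 0, -81/40, …
g: a_k = -2, -1, 1/4, -1/8, 5/64, -7/128, …
Product ⇒ symmetric product L₀, ord ≤ 2.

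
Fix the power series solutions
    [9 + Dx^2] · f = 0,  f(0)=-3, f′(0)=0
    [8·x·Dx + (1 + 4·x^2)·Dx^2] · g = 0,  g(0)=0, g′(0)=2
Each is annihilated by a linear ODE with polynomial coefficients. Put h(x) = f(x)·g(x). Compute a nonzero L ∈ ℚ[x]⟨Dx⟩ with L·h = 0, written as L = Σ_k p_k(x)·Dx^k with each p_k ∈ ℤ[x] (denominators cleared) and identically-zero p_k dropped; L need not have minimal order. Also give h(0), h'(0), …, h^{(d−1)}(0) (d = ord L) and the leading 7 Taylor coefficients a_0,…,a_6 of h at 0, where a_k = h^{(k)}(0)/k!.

L = (2925 + 31536·x^2 + 95904·x^4 + 186624·x^6 + 186624·x^8) + (2448·x + 20160·x^3 + 62208·x^5 + 82944·x^7)·Dx + (442 + 5088·x^2 + 19008·x^4 + 41472·x^6 + 41472·x^8)·Dx^2 + (272·x + 2240·x^3 + 6912·x^5 + 9216·x^7)·Dx^3 + (13 + 176·x^2 + 928·x^4 + 2304·x^6 + 2304·x^8)·Dx^4  (order 4).
h: a_k = 0, -6, 0, 35, 0, -1509/20, 0, …
ICs: h(0) = 0, h′(0) = -6, h′′(0) = 0, h′′′(0) = 210.

f: a_k = -3, 0, 27/2, 0, -81/8, 0, 243/80, …
g: a_k = 0, 2, 0, -8/3, 0, 32/5, 0, …
Product ⇒ symmetric product L₀, ord ≤ 4.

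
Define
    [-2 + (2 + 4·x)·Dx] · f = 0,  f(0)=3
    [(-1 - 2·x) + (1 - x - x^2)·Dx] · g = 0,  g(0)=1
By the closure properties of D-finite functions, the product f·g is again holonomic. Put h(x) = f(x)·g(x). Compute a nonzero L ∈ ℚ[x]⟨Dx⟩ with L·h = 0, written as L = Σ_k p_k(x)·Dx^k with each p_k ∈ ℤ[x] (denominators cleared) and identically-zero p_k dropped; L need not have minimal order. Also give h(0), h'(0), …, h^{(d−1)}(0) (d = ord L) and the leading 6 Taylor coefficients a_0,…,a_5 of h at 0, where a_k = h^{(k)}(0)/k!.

f: a_k = 3, 3, -3/2, 3/2, -15/8, 21/8, …
g: a_k = 1, 1, 2, 3, 5, 8, …
L₀ := L_f ⊗_s L_g (sym. prod.), ord ≤ 1.
L = (2 + 3·x + 3·x^2) + (-1 - x + 3·x^2 + 2·x^3)·Dx  (order 1).
h: a_k = 3, 6, 15/2, 15, 165/8, 153/4, …
ICs: h(0) = 3.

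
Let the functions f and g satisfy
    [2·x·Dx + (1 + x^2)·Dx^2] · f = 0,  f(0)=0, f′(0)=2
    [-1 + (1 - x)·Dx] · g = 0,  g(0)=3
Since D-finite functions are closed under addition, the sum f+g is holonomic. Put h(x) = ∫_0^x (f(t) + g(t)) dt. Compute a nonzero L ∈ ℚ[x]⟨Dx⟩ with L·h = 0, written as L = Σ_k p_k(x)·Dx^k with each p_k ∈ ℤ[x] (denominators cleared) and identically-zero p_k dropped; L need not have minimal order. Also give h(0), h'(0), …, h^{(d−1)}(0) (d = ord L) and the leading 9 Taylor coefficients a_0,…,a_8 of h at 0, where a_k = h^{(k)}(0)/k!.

L = (2 - 8·x - 6·x^2)·Dx^2 + (-4 + 2·x - 4·x^2 - 6·x^3)·Dx^3 + (1 - x^4)·Dx^4  (order 4).
h: a_k = 0, 3, 5/2, 1, 7/12, 3/5, 17/30, 3/7, 19/56, …
ICs: h(0) = 0, h′(0) = 3, h′′(0) = 5, h′′′(0) = 6.

f: a_k = 0, 2, 0, -2/3, 0, 2/5, 0, -2/7, 0, …
g: a_k = 3, 3, 3, 3, 3, 3, 3, 3, 3, …
f+g: L₀ = lclm(L_f,L_g), ord ≤ 2+1.
∫: right-multiply L₀ by Dx.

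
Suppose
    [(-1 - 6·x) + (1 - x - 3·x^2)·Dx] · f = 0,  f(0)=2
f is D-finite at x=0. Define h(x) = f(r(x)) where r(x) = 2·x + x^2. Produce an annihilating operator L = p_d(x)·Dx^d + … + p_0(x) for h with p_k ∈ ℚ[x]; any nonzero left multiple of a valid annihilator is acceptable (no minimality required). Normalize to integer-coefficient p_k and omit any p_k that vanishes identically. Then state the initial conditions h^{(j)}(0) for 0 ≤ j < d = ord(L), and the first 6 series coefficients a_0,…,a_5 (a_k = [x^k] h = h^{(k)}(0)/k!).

f: a_k = 2, 2, 8, 14, 38, 80, …
Substitute x→r, Dx→(1/r')Dx; clear ⇒ L₀.
L = (2 + 26·x + 36·x^2 + 12·x^3) + (-1 + 2·x + 13·x^2 + 12·x^3 + 3·x^4)·Dx  (order 1).
h: a_k = 2, 4, 34, 144, 784, 3860, …
ICs: h(0) = 2.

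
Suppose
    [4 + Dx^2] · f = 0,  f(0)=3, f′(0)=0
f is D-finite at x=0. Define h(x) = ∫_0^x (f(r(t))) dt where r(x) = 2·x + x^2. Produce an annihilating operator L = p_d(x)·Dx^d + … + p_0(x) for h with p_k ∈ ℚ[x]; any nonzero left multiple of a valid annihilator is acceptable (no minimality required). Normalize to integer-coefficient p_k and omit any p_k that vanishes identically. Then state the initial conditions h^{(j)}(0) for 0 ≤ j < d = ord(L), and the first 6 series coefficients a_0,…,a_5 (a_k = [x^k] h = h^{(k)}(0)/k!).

f: a_k = 3, 0, -6, 0, 2, 0, …
L₀ from L_f via x↦r, Dx↦r'^{-1}Dx.
h=∫h₀ ⇒ L = L₀·Dx.
L = (16 + 48·x + 48·x^2 + 16·x^3)·Dx - Dx^2 + (1 + x)·Dx^3  (order 3).
h: a_k = 0, 3, 0, -8, -6, 26/5, …
ICs: h(0) = 0, h′(0) = 3, h′′(0) = 0.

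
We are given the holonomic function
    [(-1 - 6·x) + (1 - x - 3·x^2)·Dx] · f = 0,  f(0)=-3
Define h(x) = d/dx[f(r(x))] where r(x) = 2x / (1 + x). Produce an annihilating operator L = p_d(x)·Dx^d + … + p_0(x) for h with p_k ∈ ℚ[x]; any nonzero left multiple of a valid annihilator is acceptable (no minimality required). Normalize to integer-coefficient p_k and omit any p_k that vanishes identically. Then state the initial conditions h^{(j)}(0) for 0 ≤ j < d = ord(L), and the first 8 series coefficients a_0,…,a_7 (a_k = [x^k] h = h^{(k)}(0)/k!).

L = (14 + 78·x + 546·x^2 + 338·x^3) + (-1 - 14·x + 182·x^3 + 169·x^4)·Dx  (order 1).
h: a_k = -6, -84, -234, -2184, -5070, -42588, -92274, -738192, …
ICs: h(0) = -6.

f: a_k = -3, -3, -12, -21, -57, -120, -291, -651, …
h₀=f(r): pull back L_f along r ⇒ L₀.
Differentiate: ansatz ord ≤ ord L₀ ⇒ L.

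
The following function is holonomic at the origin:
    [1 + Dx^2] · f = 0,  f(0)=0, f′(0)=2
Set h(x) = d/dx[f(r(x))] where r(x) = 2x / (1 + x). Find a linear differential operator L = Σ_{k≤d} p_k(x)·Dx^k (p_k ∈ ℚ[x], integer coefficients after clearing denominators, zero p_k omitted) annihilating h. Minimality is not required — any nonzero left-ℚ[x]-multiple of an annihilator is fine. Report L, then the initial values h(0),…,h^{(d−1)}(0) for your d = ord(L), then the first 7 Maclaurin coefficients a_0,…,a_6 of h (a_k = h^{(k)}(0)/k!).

L = (10 + 12·x + 6·x^2) + (6 + 18·x + 18·x^2 + 6·x^3)·Dx + (1 + 4·x + 6·x^2 + 4·x^3 + x^4)·Dx^2  (order 2).
h: a_k = 4, -8, 4, 16, -172/3, 120, -8836/45, …
ICs: h(0) = 4, h′(0) = -8.

f: a_k = 0, 2, 0, -1/3, 0, 1/60, 0, …
Substitute x→r, Dx→(1/r')Dx; clear ⇒ L₀.
Differentiate: ansatz ord ≤ ord L₀ ⇒ L.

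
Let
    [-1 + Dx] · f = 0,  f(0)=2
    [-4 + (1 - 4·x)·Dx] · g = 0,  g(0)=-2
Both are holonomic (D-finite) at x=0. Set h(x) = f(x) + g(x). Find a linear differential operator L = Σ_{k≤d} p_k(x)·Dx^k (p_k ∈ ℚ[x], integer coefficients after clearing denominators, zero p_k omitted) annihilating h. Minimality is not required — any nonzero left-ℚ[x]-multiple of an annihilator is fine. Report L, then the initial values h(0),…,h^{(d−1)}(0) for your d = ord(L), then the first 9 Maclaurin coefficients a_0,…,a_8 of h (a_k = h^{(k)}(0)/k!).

L = (28 + 16·x) + (-31 - 8·x + 16·x^2)·Dx + (3 - 8·x - 16·x^2)·Dx^2  (order 2).
h: a_k = 0, -6, -31, -383/3, -6143/12, -122879/60, -2949119/360, -82575359/2520, -2642411519/20160, …
ICs: h(0) = 0, h′(0) = -6.

f: a_k = 2, 2, 1, 1/3, 1/12, 1/60, 1/360, 1/2520, 1/20160, …
g: a_k = -2, -8, -32, -128, -512, -2048, -8192, -32768, -131072, …
f+g: L₀ = lclm(L_f,L_g), ord ≤ 1+1.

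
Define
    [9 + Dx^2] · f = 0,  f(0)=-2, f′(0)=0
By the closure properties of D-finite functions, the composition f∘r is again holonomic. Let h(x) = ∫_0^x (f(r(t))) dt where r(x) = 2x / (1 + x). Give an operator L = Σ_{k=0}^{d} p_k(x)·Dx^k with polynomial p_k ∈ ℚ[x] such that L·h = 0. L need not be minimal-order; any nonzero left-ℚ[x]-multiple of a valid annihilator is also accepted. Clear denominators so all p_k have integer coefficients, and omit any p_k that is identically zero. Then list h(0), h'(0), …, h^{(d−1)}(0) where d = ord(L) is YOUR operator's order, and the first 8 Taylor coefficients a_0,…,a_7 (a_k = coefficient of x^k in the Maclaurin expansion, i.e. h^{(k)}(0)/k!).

f: a_k = -2, 0, 9, 0, -27/4, 0, 81/40, 0, …
f∘r: x↦r, Dx↦Dx/r' in L_f ⇒ L₀.
h=∫h₀ ⇒ L = L₀·Dx.
L = 36·Dx + (2 + 6·x + 6·x^2 + 2·x^3)·Dx^2 + (1 + 4·x + 6·x^2 + 4·x^3 + x^4)·Dx^3  (order 3).
h: a_k = 0, -2, 0, 12, -18, 0, 48, -3852/35, …
ICs: h(0) = 0, h′(0) = -2, h′′(0) = 0.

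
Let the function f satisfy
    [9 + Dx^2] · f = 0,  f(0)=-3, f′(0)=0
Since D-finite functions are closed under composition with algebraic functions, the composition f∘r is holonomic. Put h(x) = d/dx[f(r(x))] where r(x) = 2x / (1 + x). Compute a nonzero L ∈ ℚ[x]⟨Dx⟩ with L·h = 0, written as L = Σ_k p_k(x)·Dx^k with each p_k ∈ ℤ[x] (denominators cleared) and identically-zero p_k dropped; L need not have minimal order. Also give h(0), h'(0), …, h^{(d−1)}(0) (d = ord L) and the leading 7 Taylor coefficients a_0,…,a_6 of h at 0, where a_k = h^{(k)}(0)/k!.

f: a_k = -3, 0, 27/2, 0, -81/8, 0, 243/80, …
Substitute x→r, Dx→(1/r')Dx; clear ⇒ L₀.
h₀' ⇒ L via d/dx closure of L₀.
L = (42 + 12·x + 6·x^2) + (6 + 18·x + 18·x^2 + 6·x^3)·Dx + (1 + 4·x + 6·x^2 + 4·x^3 + x^4)·Dx^2  (order 2).
h: a_k = 0, 108, -324, 0, 2160, -34668/5, 61236/5, …
ICs: h(0) = 0, h′(0) = 108.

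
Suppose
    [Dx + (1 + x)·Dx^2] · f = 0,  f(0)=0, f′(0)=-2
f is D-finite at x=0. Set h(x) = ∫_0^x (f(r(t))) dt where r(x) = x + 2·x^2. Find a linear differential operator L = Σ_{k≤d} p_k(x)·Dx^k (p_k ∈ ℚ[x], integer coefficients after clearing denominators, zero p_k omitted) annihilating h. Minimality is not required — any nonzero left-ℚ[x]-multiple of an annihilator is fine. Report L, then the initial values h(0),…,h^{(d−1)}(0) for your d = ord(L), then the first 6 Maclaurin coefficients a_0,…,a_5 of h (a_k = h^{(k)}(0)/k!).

f: a_k = 0, -2, 1, -2/3, 1/2, -2/5, …
L₀ from L_f via x↦r, Dx↦r'^{-1}Dx.
h=∫₀ˣh₀: take L = L₀·Dx.
L = (-3 + 4·x + 8·x^2)·Dx^2 + (1 + 5·x + 6·x^2 + 8·x^3)·Dx^3  (order 3).
h: a_k = 0, 0, -1, -1, 5/6, 1/10, …
ICs: h(0) = 0, h′(0) = 0, h′′(0) = -2.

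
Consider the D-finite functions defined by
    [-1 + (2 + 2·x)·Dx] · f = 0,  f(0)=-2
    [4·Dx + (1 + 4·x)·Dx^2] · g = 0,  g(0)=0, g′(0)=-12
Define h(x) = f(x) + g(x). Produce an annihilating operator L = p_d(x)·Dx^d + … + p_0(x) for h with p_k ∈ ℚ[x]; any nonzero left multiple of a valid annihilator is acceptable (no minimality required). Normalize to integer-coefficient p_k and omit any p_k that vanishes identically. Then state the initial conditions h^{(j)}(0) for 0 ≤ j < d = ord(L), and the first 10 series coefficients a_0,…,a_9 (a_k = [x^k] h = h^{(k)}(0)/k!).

L = (52 + 16·x)·Dx + (125 + 232·x + 80·x^2)·Dx^2 + (14 + 78·x + 96·x^2 + 32·x^3)·Dx^3  (order 3).
h: a_k = -2, -13, 97/4, -513/8, 12293/64, -393251/640, 1048597/512, -50331879/7168, 402653613/16384, -8589936737/98304, …
ICs: h(0) = -2, h′(0) = -13, h′′(0) = 97/2.

f: a_k = -2, -1, 1/4, -1/8, 5/64, -7/128, 21/512, -33/1024, 429/16384, -715/32768, …
g: a_k = 0, -12, 24, -64, 192, -3072/5, 2048, -49152/7, 24576, -262144/3, …
f+g: L₀ = lclm(L_f,L_g), ord ≤ 1+2.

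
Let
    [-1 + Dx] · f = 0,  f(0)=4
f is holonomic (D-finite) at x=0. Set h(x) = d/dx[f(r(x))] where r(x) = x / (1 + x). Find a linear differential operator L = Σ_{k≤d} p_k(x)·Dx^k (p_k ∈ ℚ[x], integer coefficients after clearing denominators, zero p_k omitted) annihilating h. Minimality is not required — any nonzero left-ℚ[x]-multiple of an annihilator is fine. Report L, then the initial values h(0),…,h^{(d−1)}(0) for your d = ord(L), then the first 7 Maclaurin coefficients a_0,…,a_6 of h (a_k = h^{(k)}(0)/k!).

f: a_k = 4, 4, 2, 2/3, 1/6, 1/30, 1/180, …
Substitute x→r, Dx→(1/r')Dx; clear ⇒ L₀.
Derive L from L₀ (diff closure).
L = (-1 - 2·x) + (-1 - 2·x - x^2)·Dx  (order 1).
h: a_k = 4, -4, 2, 2/3, -19/6, 151/30, -1091/180, …
ICs: h(0) = 4.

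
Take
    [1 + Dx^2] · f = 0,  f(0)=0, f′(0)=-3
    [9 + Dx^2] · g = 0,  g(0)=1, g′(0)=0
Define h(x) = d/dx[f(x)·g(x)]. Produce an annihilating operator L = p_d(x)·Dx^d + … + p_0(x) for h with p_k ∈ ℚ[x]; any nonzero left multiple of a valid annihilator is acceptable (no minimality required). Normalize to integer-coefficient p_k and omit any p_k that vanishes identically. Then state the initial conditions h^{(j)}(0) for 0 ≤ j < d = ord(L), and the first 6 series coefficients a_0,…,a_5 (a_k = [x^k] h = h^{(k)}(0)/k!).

f: a_k = 0, -3, 0, 1/2, 0, -1/40, …
g: a_k = 1, 0, -9/2, 0, 27/8, 0, …
f·g: L₀ = L_f ⊗_s L_g, ord ≤ 2·2.
Derive L from L₀ (diff closure).
L = 64 + 20·Dx^2 + Dx^4  (order 4).
h: a_k = -3, 0, 42, 0, -62, 0, …
ICs: h(0) = -3, h′(0) = 0, h′′(0) = 84, h′′′(0) = 0.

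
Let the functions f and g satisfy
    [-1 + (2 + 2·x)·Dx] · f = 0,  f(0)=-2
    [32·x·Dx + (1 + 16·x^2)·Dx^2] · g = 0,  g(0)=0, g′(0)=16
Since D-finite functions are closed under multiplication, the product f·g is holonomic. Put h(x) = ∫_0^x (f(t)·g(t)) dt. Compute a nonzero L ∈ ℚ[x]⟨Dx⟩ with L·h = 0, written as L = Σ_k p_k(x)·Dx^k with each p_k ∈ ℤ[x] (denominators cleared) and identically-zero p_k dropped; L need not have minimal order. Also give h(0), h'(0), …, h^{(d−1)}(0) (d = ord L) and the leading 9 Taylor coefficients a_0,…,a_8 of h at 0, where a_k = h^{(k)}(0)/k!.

f: a_k = -2, -1, 1/4, -1/8, 5/64, -7/128, 21/512, -33/1024, 429/16384, …
g: a_k = 0, 16, 0, -256/3, 0, 4096/5, 0, -65536/7, 0, …
L₀ := L_f ⊗_s L_g (sym. prod.), ord ≤ 2.
∫: right-multiply L₀ by Dx.
L = (3 - 64·x - 16·x^2)·Dx + (-4 + 124·x + 192·x^2 + 64·x^3)·Dx^2 + (4 + 8·x + 68·x^2 + 128·x^3 + 64·x^4)·Dx^3  (order 3).
h: a_k = 0, 0, -16, -16/3, 131/3, 50/3, -99509/360, -97129/840, 63582493/26880, …
ICs: h(0) = 0, h′(0) = 0, h′′(0) = -32.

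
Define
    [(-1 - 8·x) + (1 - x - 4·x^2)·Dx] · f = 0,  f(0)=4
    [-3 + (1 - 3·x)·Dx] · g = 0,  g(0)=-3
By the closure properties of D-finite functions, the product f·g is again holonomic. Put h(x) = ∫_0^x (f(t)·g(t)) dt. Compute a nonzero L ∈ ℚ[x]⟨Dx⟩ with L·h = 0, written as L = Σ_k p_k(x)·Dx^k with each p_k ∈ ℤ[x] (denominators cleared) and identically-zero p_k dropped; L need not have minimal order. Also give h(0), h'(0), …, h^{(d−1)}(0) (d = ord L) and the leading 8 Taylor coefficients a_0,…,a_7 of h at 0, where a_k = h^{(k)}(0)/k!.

L = (-4 - 2·x + 36·x^2)·Dx + (1 - 4·x - x^2 + 12·x^3)·Dx^2  (order 2).
h: a_k = 0, -12, -24, -68, -180, -2508/5, -1384, -27084/7, …
ICs: h(0) = 0, h′(0) = -12.

f: a_k = 4, 4, 20, 36, 116, 260, 724, 1764, …
g: a_k = -3, -9, -27, -81, -243, -729, -2187, -6561, …
Sym-product of L_f,L_g gives L₀ (≤ ord 1).
h=∫h₀ ⇒ L = L₀·Dx.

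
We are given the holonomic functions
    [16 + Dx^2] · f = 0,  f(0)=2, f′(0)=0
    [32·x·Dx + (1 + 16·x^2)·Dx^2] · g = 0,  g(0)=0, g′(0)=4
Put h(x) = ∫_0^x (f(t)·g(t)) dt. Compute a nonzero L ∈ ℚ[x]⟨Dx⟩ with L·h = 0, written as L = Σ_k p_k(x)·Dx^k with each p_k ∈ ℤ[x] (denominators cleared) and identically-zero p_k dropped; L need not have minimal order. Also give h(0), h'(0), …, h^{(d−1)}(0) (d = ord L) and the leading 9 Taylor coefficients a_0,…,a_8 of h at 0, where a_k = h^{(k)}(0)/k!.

f: a_k = 2, 0, -16, 0, 64/3, 0, -512/45, 0, 1024/315, …
g: a_k = 0, 4, 0, -64/3, 0, 1024/5, 0, -16384/7, 0, …
Sym-product of L_f,L_g gives L₀ (≤ ord 4).
Integrate: L := L₀·Dx.
L = (1280 + 53248·x^2 + 360448·x^4 + 2097152·x^6 + 8388608·x^8)·Dx + (1536·x + 40960·x^3 + 393216·x^5 + 2097152·x^7)·Dx^2 + (96 + 4096·x^2 + 36864·x^4 + 262144·x^6 + 1048576·x^8)·Dx^3 + (96·x + 2560·x^3 + 24576·x^5 + 131072·x^7)·Dx^4 + (1 + 48·x^2 + 896·x^4 + 8192·x^6 + 32768·x^8)·Dx^5  (order 5).
h: a_k = 0, 0, 4, 0, -80/3, 0, 6272/45, 0, -333056/315, …
ICs: h(0) = 0, h′(0) = 0, h′′(0) = 8, h′′′(0) = 0, h′′′′(0) = -640.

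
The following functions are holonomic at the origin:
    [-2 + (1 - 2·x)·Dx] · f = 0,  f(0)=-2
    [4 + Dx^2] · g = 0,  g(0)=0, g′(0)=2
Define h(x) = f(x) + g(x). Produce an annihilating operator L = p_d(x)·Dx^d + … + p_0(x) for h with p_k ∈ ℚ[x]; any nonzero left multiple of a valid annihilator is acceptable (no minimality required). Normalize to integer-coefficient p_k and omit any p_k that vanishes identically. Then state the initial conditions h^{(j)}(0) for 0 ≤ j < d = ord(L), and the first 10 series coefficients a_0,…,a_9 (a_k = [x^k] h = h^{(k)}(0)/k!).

L = (56 - 32·x + 32·x^2) + (-12 + 40·x - 48·x^2 + 32·x^3)·Dx + (14 - 8·x + 8·x^2)·Dx^2 + (-3 + 10·x - 12·x^2 + 8·x^3)·Dx^3  (order 3).
h: a_k = -2, -2, -8, -52/3, -32, -956/15, -128, -80648/315, -512, -2903036/2835, …
ICs: h(0) = -2, h′(0) = -2, h′′(0) = -16.

f: a_k = -2, -4, -8, -16, -32, -64, -128, -256, -512, -1024, …
g: a_k = 0, 2, 0, -4/3, 0, 4/15, 0, -8/315, 0, 4/2835, …
L₀ := lclm(L_f,L_g); ord L₀ ≤ 1+2.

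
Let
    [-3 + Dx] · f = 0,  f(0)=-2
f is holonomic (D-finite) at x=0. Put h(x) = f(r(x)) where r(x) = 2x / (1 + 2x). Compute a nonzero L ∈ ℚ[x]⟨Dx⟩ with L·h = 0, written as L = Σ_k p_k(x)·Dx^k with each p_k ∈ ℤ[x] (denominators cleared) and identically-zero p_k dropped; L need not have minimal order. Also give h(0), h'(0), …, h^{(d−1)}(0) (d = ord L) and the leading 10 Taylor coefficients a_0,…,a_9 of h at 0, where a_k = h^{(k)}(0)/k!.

f: a_k = -2, -6, -9, -9, -27/4, -81/20, -81/40, -243/280, -729/2240, -243/2240, …
Substitute x→r, Dx→(1/r')Dx; clear ⇒ L₀.
L = -6 + (1 + 4·x + 4·x^2)·Dx  (order 1).
h: a_k = -2, -12, -12, 24, -12, -168/5, 552/5, -6576/35, 6492/35, 1704/35, …
ICs: h(0) = -2.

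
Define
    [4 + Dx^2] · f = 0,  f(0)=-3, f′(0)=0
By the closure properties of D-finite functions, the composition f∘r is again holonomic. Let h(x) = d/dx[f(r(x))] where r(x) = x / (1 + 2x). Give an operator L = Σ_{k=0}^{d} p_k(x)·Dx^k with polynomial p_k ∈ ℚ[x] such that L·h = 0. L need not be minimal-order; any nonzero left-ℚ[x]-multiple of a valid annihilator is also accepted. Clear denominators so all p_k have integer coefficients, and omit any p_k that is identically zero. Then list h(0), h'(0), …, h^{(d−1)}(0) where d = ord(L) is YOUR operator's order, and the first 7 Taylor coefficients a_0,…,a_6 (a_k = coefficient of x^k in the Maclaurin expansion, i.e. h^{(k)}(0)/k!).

L = (28 + 96·x + 96·x^2) + (12 + 72·x + 144·x^2 + 96·x^3)·Dx + (1 + 8·x + 24·x^2 + 32·x^3 + 16·x^4)·Dx^2  (order 2).
h: a_k = 0, 12, -72, 280, -880, 12008/5, -29232/5, …
ICs: h(0) = 0, h′(0) = 12.

f: a_k = -3, 0, 6, 0, -2, 0, 4/15, …
Change of var in L_f (x↦r) gives L₀.
h₀' ⇒ L via d/dx closure of L₀.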